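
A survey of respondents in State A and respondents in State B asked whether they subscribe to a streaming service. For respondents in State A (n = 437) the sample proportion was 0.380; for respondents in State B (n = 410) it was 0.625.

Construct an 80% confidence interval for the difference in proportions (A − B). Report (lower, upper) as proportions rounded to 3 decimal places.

(-0.288, -0.202)

SE₁ = √(p̂₁(1−p̂₁)/n₁) = √(0.3800·0.6200/437) = 0.02322; SE₂ = √(0.6250·0.3750/410) = 0.02391.
Independent samples: SE of the difference = √(SE₁² + SE₂²) = √(0.0005391684 + 0.0005716881) = 0.03333.
z* for 80% confidence is 1.282, so the margin of error is 1.282 × 0.03333 = 0.04273.
Point estimate p̂₁ − p̂₂ = 0.3800 − 0.6250 = -0.2450.
-0.2450 ± 0.04273 → (-0.288, -0.202).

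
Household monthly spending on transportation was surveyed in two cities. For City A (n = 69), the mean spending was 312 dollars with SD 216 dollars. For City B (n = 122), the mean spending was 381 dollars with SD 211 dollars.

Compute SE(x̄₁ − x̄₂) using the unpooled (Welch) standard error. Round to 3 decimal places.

32.266

Per-group SEs: s₁/√n₁ = 216/√69 = 26.0033, s₂/√n₂ = 211/√122 = 19.1030.
Unpooled SE of the difference: √(676.17161089 + 364.924609) = 32.2660.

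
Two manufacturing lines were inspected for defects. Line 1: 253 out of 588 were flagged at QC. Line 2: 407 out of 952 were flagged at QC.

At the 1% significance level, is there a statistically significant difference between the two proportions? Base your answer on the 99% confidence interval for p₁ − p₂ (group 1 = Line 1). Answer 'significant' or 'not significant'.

not significant

Sample proportions: 253/588 = 0.4303, 407/952 = 0.4275.
Each SE is √(p̂(1−p̂)/n): √(0.4303·0.5697/588) = 0.02042 and √(0.4275·0.5725/952) = 0.01603.
SE(p̂₁ − p̂₂) = √(SE₁² + SE₂²) = √(0.0004169764 + 0.0002569609) = 0.02596, since the two samples are independent.
At 99% confidence z* = 2.576; margin = 2.576 × 0.02596 = 0.06687.
The difference is 0.4303 − 0.4275 = 0.0028, so the interval is 0.0028 ± 0.06687 = (-0.06407, 0.06967).
The interval (-0.06407, 0.06967) contains 0, so the difference is not significant.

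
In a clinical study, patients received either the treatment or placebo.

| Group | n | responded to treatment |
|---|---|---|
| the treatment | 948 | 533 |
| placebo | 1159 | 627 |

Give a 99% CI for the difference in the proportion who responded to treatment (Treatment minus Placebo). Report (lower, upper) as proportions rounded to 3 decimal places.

p̂₁ = 533/948 = 0.5622 and p̂₂ = 627/1159 = 0.5410.
SE₁ = √(p̂₁(1−p̂₁)/n₁) = √(0.5622·0.4378/948) = 0.01611; SE₂ = √(0.5410·0.4590/1159) = 0.01464.
Independent samples: SE of the difference = √(SE₁² + SE₂²) = √(0.0002595321 + 0.0002143296) = 0.02177.
z* for 99% confidence is 2.576, so the margin of error is 2.576 × 0.02177 = 0.05608.
Point estimate p̂₁ − p̂₂ = 0.5622 − 0.5410 = 0.0212.
0.0212 ± 0.05608 → (-0.035, 0.077).

(-0.035, 0.077)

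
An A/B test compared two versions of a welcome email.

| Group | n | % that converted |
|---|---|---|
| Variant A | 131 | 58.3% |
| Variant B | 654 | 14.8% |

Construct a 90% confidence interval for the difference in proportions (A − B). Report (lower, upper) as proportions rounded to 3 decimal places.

(0.361, 0.509)

The two standard errors are √(0.5830×0.4170/131) = 0.04308 and √(0.1480×0.8520/654) = 0.01389.
Because the samples are independent, SE_diff = √(0.04308² + 0.01389²) = 0.04526.
Using z* = 1.645 for 90%, ME = 1.645 × 0.04526 = 0.07445.
p̂₁ − p̂₂ = 0.4350; interval 0.4350 ± 0.07445 gives (0.361, 0.509).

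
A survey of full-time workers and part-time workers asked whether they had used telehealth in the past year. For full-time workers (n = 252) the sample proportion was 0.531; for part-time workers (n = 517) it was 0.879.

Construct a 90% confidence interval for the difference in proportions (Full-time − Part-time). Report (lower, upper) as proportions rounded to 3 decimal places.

SE₁ = √(p̂₁(1−p̂₁)/n₁) = √(0.5310·0.4690/252) = 0.03144; SE₂ = √(0.8790·0.1210/517) = 0.01434.
Independent samples: SE of the difference = √(SE₁² + SE₂²) = √(0.0009884736 + 0.0002056356) = 0.03456.
z* for 90% confidence is 1.645, so the margin of error is 1.645 × 0.03456 = 0.05685.
Point estimate p̂₁ − p̂₂ = 0.5310 − 0.8790 = -0.3480.
-0.3480 ± 0.05685 → (-0.405, -0.291).

(-0.405, -0.291)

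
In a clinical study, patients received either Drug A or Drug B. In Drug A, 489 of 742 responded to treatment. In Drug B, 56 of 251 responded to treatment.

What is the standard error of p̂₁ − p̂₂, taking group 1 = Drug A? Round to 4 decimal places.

0.0315

First, p̂₁ = 489/742 = 0.6590; p̂₂ = 56/251 = 0.2231.
The two standard errors are √(0.6590×0.3410/742) = 0.01740 and √(0.2231×0.7769/251) = 0.02628.
Because the samples are independent, SE_diff = √(0.01740² + 0.02628²) = 0.03152.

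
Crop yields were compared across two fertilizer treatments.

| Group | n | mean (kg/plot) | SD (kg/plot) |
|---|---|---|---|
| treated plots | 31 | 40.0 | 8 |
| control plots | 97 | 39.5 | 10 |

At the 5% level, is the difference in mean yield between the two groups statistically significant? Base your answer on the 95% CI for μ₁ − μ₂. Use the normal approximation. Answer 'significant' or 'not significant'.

not significant

Per-group SEs: s₁/√n₁ = 8/√31 = 1.4368, s₂/√n₂ = 10/√97 = 1.0153.
Unpooled SE of the difference: √(2.06439424 + 1.03083409) = 1.7593.
Margin of error = z* · SE = 1.960 × 1.7593 = 3.4482.
x̄₁ − x̄₂ = 40.0 − 39.5 = 0.5000.
CI: 0.5000 ± 3.4482 = (-2.9482, 3.9482).
The interval (-2.9482, 3.9482) contains 0, so the difference is not significant.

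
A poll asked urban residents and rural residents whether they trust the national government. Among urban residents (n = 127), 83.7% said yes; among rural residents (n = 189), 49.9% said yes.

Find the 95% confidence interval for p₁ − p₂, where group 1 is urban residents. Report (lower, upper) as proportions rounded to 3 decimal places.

SE₁ = √(p̂₁(1−p̂₁)/n₁) = √(0.8370·0.1630/127) = 0.03278; SE₂ = √(0.4990·0.5010/189) = 0.03637.
Independent samples: SE of the difference = √(SE₁² + SE₂²) = √(0.0010745284 + 0.0013227769) = 0.04896.
z* for 95% confidence is 1.960, so the margin of error is 1.960 × 0.04896 = 0.09596.
Point estimate p̂₁ − p̂₂ = 0.8370 − 0.4990 = 0.3380.
0.3380 ± 0.09596 → (0.242, 0.434).

(0.242, 0.434)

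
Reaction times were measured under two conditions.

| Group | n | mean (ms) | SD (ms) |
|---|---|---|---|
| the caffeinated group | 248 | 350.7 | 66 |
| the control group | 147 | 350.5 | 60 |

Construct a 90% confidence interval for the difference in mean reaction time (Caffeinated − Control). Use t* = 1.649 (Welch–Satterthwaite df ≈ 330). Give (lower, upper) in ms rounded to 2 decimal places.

(-10.49, 10.89)

SE₁ = s₁/√n₁ = 66/√248 = 4.1910; SE₂ = 60/√147 = 4.9487.
Independent samples, unequal variances: SE_diff = √(SE₁² + SE₂²) = √(17.564481 + 24.48963169) = 6.4849.
t* = 1.649, so margin of error = 1.649 × 6.4849 = 10.6936.
Difference in means = 350.7 − 350.5 = 0.2000.
0.2000 ± 10.6936 → (-10.49, 10.89).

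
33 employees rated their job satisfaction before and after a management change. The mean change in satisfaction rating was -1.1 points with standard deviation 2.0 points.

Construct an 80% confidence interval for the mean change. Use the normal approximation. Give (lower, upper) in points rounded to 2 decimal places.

(-1.55, -0.65)

Paired design: SE = s_d/√n = 2.0/√33 = 0.3482.
z* = 1.282; margin of error = 1.282 × 0.3482 = 0.4464.
-1.1 ± 0.4464 → (-1.55, -0.65).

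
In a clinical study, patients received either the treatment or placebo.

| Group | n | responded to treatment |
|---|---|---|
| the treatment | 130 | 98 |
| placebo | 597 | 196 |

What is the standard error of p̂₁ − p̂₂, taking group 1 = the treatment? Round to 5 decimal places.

p̂₁ = 98/130 = 0.7538 and p̂₂ = 196/597 = 0.3283.
SE₁ = √(p̂₁(1−p̂₁)/n₁) = √(0.7538·0.2462/130) = 0.03778; SE₂ = √(0.3283·0.6717/597) = 0.01922.
Independent samples: SE of the difference = √(SE₁² + SE₂²) = √(0.0014273284 + 0.0003694084) = 0.04239.

0.04239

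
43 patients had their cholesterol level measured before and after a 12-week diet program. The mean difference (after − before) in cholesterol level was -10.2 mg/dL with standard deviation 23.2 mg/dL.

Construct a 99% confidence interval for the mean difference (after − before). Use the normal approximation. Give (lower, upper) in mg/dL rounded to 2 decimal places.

Paired design: SE = s_d/√n = 23.2/√43 = 3.5380.
z* = 2.576; margin of error = 2.576 × 3.5380 = 9.1139.
-10.2 ± 9.1139 → (-19.31, -1.09).

(-19.31, -1.09)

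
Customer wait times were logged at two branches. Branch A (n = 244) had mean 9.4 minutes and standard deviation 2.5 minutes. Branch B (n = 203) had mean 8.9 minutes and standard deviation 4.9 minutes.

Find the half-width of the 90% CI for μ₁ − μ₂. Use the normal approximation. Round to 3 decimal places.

Per-group SEs: s₁/√n₁ = 2.5/√244 = 0.1600, s₂/√n₂ = 4.9/√203 = 0.3439.
Unpooled SE of the difference: √(0.0256 + 0.11826721) = 0.3793.
Margin of error = z* · SE = 1.645 × 0.3793 = 0.6239.

0.624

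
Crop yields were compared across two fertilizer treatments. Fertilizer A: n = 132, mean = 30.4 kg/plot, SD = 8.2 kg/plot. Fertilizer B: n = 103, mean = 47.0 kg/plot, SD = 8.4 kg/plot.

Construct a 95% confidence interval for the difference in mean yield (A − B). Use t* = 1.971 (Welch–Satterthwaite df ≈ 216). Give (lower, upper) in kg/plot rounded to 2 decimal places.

(-18.75, -14.45)

SE₁ = s₁/√n₁ = 8.2/√132 = 0.7137; SE₂ = 8.4/√103 = 0.8277.
Independent samples, unequal variances: SE_diff = √(SE₁² + SE₂²) = √(0.50936769 + 0.68508729) = 1.0929.
t* = 1.971, so margin of error = 1.971 × 1.0929 = 2.1541.
Difference in means = 30.4 − 47.0 = -16.6000.
-16.6000 ± 2.1541 → (-18.75, -14.45).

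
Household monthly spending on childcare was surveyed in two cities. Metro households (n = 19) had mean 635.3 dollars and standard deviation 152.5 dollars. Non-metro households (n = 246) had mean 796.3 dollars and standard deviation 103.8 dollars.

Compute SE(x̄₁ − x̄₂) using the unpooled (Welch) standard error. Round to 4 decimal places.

35.6063

Per-group SEs: s₁/√n₁ = 152.5/√19 = 34.9859, s₂/√n₂ = 103.8/√246 = 6.6180.
Unpooled SE of the difference: √(1224.01319881 + 43.797924) = 35.6063.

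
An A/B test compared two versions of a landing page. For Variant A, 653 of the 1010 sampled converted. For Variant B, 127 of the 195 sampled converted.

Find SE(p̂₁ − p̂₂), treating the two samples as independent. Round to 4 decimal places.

0.0373

First, p̂₁ = 653/1010 = 0.6465; p̂₂ = 127/195 = 0.6513.
The two standard errors are √(0.6465×0.3535/1010) = 0.01504 and √(0.6513×0.3487/195) = 0.03413.
Because the samples are independent, SE_diff = √(0.01504² + 0.03413²) = 0.03730.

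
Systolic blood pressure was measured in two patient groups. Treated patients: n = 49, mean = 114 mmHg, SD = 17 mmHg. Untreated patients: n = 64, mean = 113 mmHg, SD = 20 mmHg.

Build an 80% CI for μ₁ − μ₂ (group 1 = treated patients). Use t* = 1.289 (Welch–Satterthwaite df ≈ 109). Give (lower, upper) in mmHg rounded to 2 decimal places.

Per-group SEs: s₁/√n₁ = 17/√49 = 2.4286, s₂/√n₂ = 20/√64 = 2.5000.
Unpooled SE of the difference: √(5.89809796 + 6.25) = 3.4854.
Margin of error = t* · SE = 1.289 × 3.4854 = 4.4927.
x̄₁ − x̄₂ = 114 − 113 = 1.0000.
CI: 1.0000 ± 4.4927 = (-3.49, 5.49).

(-3.49, 5.49)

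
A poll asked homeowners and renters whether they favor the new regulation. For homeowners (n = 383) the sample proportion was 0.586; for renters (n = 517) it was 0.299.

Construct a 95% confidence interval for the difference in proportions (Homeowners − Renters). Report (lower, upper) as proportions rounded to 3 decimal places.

The two standard errors are √(0.5860×0.4140/383) = 0.02517 and √(0.2990×0.7010/517) = 0.02013.
Because the samples are independent, SE_diff = √(0.02517² + 0.02013²) = 0.03223.
Using z* = 1.960 for 95%, ME = 1.960 × 0.03223 = 0.06317.
p̂₁ − p̂₂ = 0.2870; interval 0.2870 ± 0.06317 gives (0.224, 0.350).

(0.224, 0.350)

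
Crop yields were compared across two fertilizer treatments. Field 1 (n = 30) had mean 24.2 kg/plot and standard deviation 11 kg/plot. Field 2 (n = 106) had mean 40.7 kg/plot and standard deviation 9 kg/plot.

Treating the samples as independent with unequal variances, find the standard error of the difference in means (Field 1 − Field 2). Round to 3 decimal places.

2.190

SE₁ = s₁/√n₁ = 11/√30 = 2.0083; SE₂ = 9/√106 = 0.8742.
Independent samples, unequal variances: SE_diff = √(SE₁² + SE₂²) = √(4.03326889 + 0.76422564) = 2.1903.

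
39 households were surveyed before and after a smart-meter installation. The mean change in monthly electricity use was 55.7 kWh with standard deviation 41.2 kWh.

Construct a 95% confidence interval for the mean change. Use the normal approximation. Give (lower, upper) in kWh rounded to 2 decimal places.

This is a matched-pairs design, so SE = s_d/√n = 41.2/√39 = 6.5973.
Margin = 1.960 × 6.5973 = 12.9307; the interval is 55.7 ± 12.9307 = (42.77, 68.63).

(42.77, 68.63)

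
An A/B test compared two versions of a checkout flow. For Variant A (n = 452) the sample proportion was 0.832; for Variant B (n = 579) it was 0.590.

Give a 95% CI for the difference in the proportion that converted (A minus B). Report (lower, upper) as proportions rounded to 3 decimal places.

Each SE is √(p̂(1−p̂)/n): √(0.8320·0.1680/452) = 0.01759 and √(0.5900·0.4100/579) = 0.02044.
SE(p̂₁ − p̂₂) = √(SE₁² + SE₂²) = √(0.0003094081 + 0.0004177936) = 0.02697, since the two samples are independent.
At 95% confidence z* = 1.960; margin = 1.960 × 0.02697 = 0.05286.
The difference is 0.8320 − 0.5900 = 0.2420, so the interval is 0.2420 ± 0.05286 = (0.189, 0.295).

(0.189, 0.295)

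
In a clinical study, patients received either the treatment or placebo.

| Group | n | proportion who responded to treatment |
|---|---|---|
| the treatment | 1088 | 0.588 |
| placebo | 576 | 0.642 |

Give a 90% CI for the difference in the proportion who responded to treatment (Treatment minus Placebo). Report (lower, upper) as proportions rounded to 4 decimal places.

The two standard errors are √(0.5880×0.4120/1088) = 0.01492 and √(0.6420×0.3580/576) = 0.01998.
Because the samples are independent, SE_diff = √(0.01492² + 0.01998²) = 0.02494.
Using z* = 1.645 for 90%, ME = 1.645 × 0.02494 = 0.04103.
p̂₁ − p̂₂ = -0.0540; interval -0.0540 ± 0.04103 gives (-0.0950, -0.0130).

(-0.0950, -0.0130)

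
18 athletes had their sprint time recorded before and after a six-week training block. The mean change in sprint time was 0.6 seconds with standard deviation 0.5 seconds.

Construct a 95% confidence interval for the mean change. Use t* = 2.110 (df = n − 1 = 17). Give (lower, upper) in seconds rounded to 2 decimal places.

This is a matched-pairs design, so SE = s_d/√n = 0.5/√18 = 0.1179.
Margin = 2.110 × 0.1179 = 0.2488; the interval is 0.6 ± 0.2488 = (0.35, 0.85).

(0.35, 0.85)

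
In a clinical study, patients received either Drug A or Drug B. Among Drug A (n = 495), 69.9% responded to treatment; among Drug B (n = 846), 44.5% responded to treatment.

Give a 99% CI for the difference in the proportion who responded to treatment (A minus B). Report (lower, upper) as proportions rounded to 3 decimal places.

The two standard errors are √(0.6990×0.3010/495) = 0.02062 and √(0.4450×0.5550/846) = 0.01709.
Because the samples are independent, SE_diff = √(0.02062² + 0.01709²) = 0.02678.
Using z* = 2.576 for 99%, ME = 2.576 × 0.02678 = 0.06899.
p̂₁ − p̂₂ = 0.2540; interval 0.2540 ± 0.06899 gives (0.185, 0.323).

(0.185, 0.323)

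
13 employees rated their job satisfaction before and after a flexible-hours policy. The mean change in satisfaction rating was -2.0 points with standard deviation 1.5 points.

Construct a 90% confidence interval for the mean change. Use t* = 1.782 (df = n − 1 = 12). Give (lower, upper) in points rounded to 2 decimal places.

(-2.74, -1.26)

This is a matched-pairs design, so SE = s_d/√n = 1.5/√13 = 0.4160.
Margin = 1.782 × 0.4160 = 0.7413; the interval is -2.0 ± 0.7413 = (-2.74, -1.26).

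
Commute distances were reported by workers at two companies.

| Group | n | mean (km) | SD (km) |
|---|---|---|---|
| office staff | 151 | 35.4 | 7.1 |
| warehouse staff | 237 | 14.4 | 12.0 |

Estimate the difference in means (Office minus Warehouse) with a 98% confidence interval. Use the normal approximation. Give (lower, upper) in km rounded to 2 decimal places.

(18.74, 23.26)

Per-group SEs: s₁/√n₁ = 7.1/√151 = 0.5778, s₂/√n₂ = 12.0/√237 = 0.7795.
Unpooled SE of the difference: √(0.33385284 + 0.60762025) = 0.9703.
Margin of error = z* · SE = 2.326 × 0.9703 = 2.2569.
x̄₁ − x̄₂ = 35.4 − 14.4 = 21.0000.
CI: 21.0000 ± 2.2569 = (18.74, 23.26).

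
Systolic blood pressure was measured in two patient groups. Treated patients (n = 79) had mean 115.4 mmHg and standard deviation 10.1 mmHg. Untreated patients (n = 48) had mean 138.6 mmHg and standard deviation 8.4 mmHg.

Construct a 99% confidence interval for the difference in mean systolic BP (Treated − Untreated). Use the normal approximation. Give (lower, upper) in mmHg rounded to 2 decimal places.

(-27.48, -18.92)

Standard errors of each mean: 10.1/√79 = 1.1363 and 8.4/√48 = 1.2124.
SE(x̄₁ − x̄₂) = √(1.1363² + 1.2124²) = 1.6617 for independent samples with unequal variances.
With z* = 2.576, the margin is 2.576 × 1.6617 = 4.2805.
x̄₁ − x̄₂ = 115.4 − 138.6 = -23.2000; the interval is -23.2000 ± 4.2805 = (-27.48, -18.92).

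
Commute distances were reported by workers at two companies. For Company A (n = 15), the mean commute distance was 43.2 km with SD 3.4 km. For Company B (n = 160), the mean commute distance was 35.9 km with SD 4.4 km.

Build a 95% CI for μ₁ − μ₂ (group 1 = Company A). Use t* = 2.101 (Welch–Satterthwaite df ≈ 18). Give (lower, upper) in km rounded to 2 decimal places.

Per-group SEs: s₁/√n₁ = 3.4/√15 = 0.8779, s₂/√n₂ = 4.4/√160 = 0.3479.
Unpooled SE of the difference: √(0.77070841 + 0.12103441) = 0.9443.
Margin of error = t* · SE = 2.101 × 0.9443 = 1.9840.
x̄₁ − x̄₂ = 43.2 − 35.9 = 7.3000.
CI: 7.3000 ± 1.9840 = (5.32, 9.28).

(5.32, 9.28)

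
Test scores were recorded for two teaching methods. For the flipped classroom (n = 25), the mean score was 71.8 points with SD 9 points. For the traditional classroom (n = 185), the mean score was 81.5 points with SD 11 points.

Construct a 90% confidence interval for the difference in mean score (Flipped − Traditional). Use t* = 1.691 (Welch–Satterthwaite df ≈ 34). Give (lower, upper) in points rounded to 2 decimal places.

(-13.04, -6.36)

Per-group SEs: s₁/√n₁ = 9/√25 = 1.8000, s₂/√n₂ = 11/√185 = 0.8087.
Unpooled SE of the difference: √(3.24 + 0.65399569) = 1.9733.
Margin of error = t* · SE = 1.691 × 1.9733 = 3.3369.
x̄₁ − x̄₂ = 71.8 − 81.5 = -9.7000.
CI: -9.7000 ± 3.3369 = (-13.04, -6.36).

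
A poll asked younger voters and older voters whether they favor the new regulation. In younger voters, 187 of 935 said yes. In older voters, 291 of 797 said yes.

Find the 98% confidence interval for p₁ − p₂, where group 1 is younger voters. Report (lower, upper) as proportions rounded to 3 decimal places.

(-0.215, -0.115)

p̂₁ = 187/935 = 0.2000 and p̂₂ = 291/797 = 0.3651.
SE₁ = √(p̂₁(1−p̂₁)/n₁) = √(0.2000·0.8000/935) = 0.01308; SE₂ = √(0.3651·0.6349/797) = 0.01705.
Independent samples: SE of the difference = √(SE₁² + SE₂²) = √(0.0001710864 + 0.0002907025) = 0.02149.
z* for 98% confidence is 2.326, so the margin of error is 2.326 × 0.02149 = 0.04999.
Point estimate p̂₁ − p̂₂ = 0.2000 − 0.3651 = -0.1651.
-0.1651 ± 0.04999 → (-0.215, -0.115).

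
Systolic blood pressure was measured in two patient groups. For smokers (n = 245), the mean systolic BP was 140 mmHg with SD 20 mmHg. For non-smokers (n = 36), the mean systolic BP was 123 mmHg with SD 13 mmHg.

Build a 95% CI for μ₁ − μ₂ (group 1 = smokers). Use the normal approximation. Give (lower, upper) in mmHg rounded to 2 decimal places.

(12.07, 21.93)

Standard errors of each mean: 20/√245 = 1.2778 and 13/√36 = 2.1667.
SE(x̄₁ − x̄₂) = √(1.2778² + 2.1667²) = 2.5154 for independent samples with unequal variances.
With z* = 1.960, the margin is 1.960 × 2.5154 = 4.9302.
x̄₁ − x̄₂ = 140 − 123 = 17.0000; the interval is 17.0000 ± 4.9302 = (12.07, 21.93).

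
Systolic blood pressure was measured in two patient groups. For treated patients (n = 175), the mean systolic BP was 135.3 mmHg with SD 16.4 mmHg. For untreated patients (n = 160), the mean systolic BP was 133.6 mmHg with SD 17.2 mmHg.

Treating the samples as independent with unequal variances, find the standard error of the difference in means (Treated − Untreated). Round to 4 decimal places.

1.8401

Per-group SEs: s₁/√n₁ = 16.4/√175 = 1.2397, s₂/√n₂ = 17.2/√160 = 1.3598.
Unpooled SE of the difference: √(1.53685609 + 1.84905604) = 1.8401.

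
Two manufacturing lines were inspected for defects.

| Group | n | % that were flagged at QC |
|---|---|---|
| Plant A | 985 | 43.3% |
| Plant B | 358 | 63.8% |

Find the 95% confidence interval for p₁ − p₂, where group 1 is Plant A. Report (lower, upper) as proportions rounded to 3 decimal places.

Each SE is √(p̂(1−p̂)/n): √(0.4330·0.5670/985) = 0.01579 and √(0.6380·0.3620/358) = 0.02540.
SE(p̂₁ − p̂₂) = √(SE₁² + SE₂²) = √(0.0002493241 + 0.00064516) = 0.02991, since the two samples are independent.
At 95% confidence z* = 1.960; margin = 1.960 × 0.02991 = 0.05862.
The difference is 0.4330 − 0.6380 = -0.2050, so the interval is -0.2050 ± 0.05862 = (-0.264, -0.146).

(-0.264, -0.146)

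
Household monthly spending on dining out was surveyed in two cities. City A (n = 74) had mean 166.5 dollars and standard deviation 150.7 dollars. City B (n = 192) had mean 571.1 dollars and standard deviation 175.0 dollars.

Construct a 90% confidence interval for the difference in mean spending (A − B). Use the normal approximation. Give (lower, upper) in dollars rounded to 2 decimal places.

SE₁ = s₁/√n₁ = 150.7/√74 = 17.5185; SE₂ = 175.0/√192 = 12.6295.
Independent samples, unequal variances: SE_diff = √(SE₁² + SE₂²) = √(306.89784225 + 159.50427025) = 21.5963.
z* = 1.645, so margin of error = 1.645 × 21.5963 = 35.5259.
Difference in means = 166.5 − 571.1 = -404.6000.
-404.6000 ± 35.5259 → (-440.13, -369.07).

(-440.13, -369.07)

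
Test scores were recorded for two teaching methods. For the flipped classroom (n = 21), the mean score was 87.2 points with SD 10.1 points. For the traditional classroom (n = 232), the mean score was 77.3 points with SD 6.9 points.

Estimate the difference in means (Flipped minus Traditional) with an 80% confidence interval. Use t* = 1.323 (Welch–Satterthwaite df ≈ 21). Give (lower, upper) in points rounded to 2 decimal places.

(6.92, 12.88)

Per-group SEs: s₁/√n₁ = 10.1/√21 = 2.2040, s₂/√n₂ = 6.9/√232 = 0.4530.
Unpooled SE of the difference: √(4.857616 + 0.205209) = 2.2501.
Margin of error = t* · SE = 1.323 × 2.2501 = 2.9769.
x̄₁ − x̄₂ = 87.2 − 77.3 = 9.9000.
CI: 9.9000 ± 2.9769 = (6.92, 12.88).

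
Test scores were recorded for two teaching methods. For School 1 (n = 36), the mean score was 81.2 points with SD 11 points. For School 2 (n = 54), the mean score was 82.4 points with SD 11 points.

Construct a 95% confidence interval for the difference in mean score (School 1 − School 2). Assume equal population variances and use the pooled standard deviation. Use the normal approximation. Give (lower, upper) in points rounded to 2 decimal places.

Pooled variance s_p² = [35·11² + 53·11²] / (36+54−2) = 121.0000, so s_p = 11.0000.
SE_diff = s_p·√(1/n₁ + 1/n₂) = 11.0000·√(1/36 + 1/54) = 2.3668.
z* = 1.960; margin = 1.960 × 2.3668 = 4.6389.
Difference = 81.2 − 82.4 = -1.2000.
-1.2000 ± 4.6389 → (-5.84, 3.44).

(-5.84, 3.44)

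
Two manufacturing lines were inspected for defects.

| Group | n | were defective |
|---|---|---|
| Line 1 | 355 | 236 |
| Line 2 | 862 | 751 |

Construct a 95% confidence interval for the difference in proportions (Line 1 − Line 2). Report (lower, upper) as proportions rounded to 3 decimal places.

First, p̂₁ = 236/355 = 0.6648; p̂₂ = 751/862 = 0.8712.
The two standard errors are √(0.6648×0.3352/355) = 0.02505 and √(0.8712×0.1288/862) = 0.01141.
Because the samples are independent, SE_diff = √(0.02505² + 0.01141²) = 0.02753.
Using z* = 1.960 for 95%, ME = 1.960 × 0.02753 = 0.05396.
p̂₁ − p̂₂ = -0.2064; interval -0.2064 ± 0.05396 gives (-0.260, -0.152).

(-0.260, -0.152)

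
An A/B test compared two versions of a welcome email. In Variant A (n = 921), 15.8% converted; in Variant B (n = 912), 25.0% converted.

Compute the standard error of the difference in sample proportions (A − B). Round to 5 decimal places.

0.01871

The two standard errors are √(0.1580×0.8420/921) = 0.01202 and √(0.2500×0.7500/912) = 0.01434.
Because the samples are independent, SE_diff = √(0.01202² + 0.01434²) = 0.01871.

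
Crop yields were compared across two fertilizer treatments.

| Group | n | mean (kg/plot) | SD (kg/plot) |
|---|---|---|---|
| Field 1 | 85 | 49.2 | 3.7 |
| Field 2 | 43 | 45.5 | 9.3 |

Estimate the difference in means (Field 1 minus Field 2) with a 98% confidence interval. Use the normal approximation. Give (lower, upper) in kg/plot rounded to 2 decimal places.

(0.27, 7.13)

Standard errors of each mean: 3.7/√85 = 0.4013 and 9.3/√43 = 1.4182.
SE(x̄₁ − x̄₂) = √(0.4013² + 1.4182²) = 1.4739 for independent samples with unequal variances.
With z* = 2.326, the margin is 2.326 × 1.4739 = 3.4283.
x̄₁ − x̄₂ = 49.2 − 45.5 = 3.7000; the interval is 3.7000 ± 3.4283 = (0.27, 7.13).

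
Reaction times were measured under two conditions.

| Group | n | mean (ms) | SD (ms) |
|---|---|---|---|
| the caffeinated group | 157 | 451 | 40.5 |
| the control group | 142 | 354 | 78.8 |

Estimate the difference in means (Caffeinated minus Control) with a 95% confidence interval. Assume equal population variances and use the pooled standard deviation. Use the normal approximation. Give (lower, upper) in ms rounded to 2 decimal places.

Pooled variance s_p² = [156·40.5² + 141·78.8²] / (157+142−2) = 3809.4614, so s_p = 61.7208.
SE_diff = s_p·√(1/n₁ + 1/n₂) = 61.7208·√(1/157 + 1/142) = 7.1478.
z* = 1.960; margin = 1.960 × 7.1478 = 14.0097.
Difference = 451 − 354 = 97.0000.
97.0000 ± 14.0097 → (82.99, 111.01).

(82.99, 111.01)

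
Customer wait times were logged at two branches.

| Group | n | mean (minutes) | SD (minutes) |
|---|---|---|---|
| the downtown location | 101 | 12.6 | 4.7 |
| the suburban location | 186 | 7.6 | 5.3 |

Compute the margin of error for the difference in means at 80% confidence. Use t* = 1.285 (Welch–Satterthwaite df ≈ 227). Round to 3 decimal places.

0.781

SE₁ = s₁/√n₁ = 4.7/√101 = 0.4677; SE₂ = 5.3/√186 = 0.3886.
Independent samples, unequal variances: SE_diff = √(SE₁² + SE₂²) = √(0.21874329 + 0.15100996) = 0.6081.
t* = 1.285, so margin of error = 1.285 × 0.6081 = 0.7814.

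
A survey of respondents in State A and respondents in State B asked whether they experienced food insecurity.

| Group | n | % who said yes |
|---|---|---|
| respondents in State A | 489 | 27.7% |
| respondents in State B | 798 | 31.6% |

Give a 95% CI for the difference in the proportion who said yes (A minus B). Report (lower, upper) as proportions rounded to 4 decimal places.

The two standard errors are √(0.2770×0.7230/489) = 0.02024 and √(0.3160×0.6840/798) = 0.01646.
Because the samples are independent, SE_diff = √(0.02024² + 0.01646²) = 0.02609.
Using z* = 1.960 for 95%, ME = 1.960 × 0.02609 = 0.05114.
p̂₁ − p̂₂ = -0.0390; interval -0.0390 ± 0.05114 gives (-0.0901, 0.0121).

(-0.0901, 0.0121)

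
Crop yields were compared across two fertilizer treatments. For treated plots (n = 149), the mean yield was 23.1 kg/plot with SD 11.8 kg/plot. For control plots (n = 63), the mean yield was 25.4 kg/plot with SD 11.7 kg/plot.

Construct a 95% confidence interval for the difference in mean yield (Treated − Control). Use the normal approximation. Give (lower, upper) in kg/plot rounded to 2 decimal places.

SE₁ = s₁/√n₁ = 11.8/√149 = 0.9667; SE₂ = 11.7/√63 = 1.4741.
Independent samples, unequal variances: SE_diff = √(SE₁² + SE₂²) = √(0.93450889 + 2.17297081) = 1.7628.
z* = 1.960, so margin of error = 1.960 × 1.7628 = 3.4551.
Difference in means = 23.1 − 25.4 = -2.3000.
-2.3000 ± 3.4551 → (-5.76, 1.16).

(-5.76, 1.16)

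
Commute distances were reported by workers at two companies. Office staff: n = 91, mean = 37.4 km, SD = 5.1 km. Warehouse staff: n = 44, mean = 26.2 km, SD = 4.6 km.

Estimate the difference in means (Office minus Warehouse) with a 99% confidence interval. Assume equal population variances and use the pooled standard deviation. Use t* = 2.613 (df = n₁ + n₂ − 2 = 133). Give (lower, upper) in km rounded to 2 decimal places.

(8.83, 13.57)

s_p = √[((n₁−1)s₁² + (n₂−1)s₂²)/(n₁+n₂−2)] = √[(90·5.1² + 43·4.6²)/133] = 4.9439.
SE = 4.9439·√(1/91 + 1/44) = 0.9078.
With t* = 2.613, margin = 2.613 × 0.9078 = 2.3721.
x̄₁ − x̄₂ = 37.4 − 26.2 = 11.2000; interval 11.2000 ± 2.3721 = (8.83, 13.57).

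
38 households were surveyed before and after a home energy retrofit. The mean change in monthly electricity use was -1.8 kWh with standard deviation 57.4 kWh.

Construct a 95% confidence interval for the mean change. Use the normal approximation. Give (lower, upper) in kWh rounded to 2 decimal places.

This is a matched-pairs design, so SE = s_d/√n = 57.4/√38 = 9.3115.
Margin = 1.960 × 9.3115 = 18.2505; the interval is -1.8 ± 18.2505 = (-20.05, 16.45).

(-20.05, 16.45)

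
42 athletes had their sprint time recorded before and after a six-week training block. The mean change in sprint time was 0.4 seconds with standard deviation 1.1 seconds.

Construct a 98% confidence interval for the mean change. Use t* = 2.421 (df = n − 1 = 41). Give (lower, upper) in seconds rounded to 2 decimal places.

This is a matched-pairs design, so SE = s_d/√n = 1.1/√42 = 0.1697.
Margin = 2.421 × 0.1697 = 0.4108; the interval is 0.4 ± 0.4108 = (-0.01, 0.81).

(-0.01, 0.81)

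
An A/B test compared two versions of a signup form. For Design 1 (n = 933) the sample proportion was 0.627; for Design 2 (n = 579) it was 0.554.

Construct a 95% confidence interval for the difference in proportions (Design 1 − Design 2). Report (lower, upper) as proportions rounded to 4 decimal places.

Each SE is √(p̂(1−p̂)/n): √(0.6270·0.3730/933) = 0.01583 and √(0.5540·0.4460/579) = 0.02066.
SE(p̂₁ − p̂₂) = √(SE₁² + SE₂²) = √(0.0002505889 + 0.0004268356) = 0.02603, since the two samples are independent.
At 95% confidence z* = 1.960; margin = 1.960 × 0.02603 = 0.05102.
The difference is 0.6270 − 0.5540 = 0.0730, so the interval is 0.0730 ± 0.05102 = (0.0220, 0.1240).

(0.0220, 0.1240)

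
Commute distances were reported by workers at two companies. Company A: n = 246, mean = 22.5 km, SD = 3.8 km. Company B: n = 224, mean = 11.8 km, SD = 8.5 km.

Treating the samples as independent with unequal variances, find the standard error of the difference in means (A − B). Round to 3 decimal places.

Per-group SEs: s₁/√n₁ = 3.8/√246 = 0.2423, s₂/√n₂ = 8.5/√224 = 0.5679.
Unpooled SE of the difference: √(0.05870929 + 0.32251041) = 0.6174.

0.617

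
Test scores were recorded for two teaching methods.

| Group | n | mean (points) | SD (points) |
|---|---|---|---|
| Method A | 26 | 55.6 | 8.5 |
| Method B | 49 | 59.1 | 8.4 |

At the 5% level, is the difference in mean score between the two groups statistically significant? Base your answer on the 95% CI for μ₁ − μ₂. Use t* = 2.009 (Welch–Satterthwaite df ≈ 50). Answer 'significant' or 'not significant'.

not significant

Per-group SEs: s₁/√n₁ = 8.5/√26 = 1.6670, s₂/√n₂ = 8.4/√49 = 1.2000.
Unpooled SE of the difference: √(2.778889 + 1.44) = 2.0540.
Margin of error = t* · SE = 2.009 × 2.0540 = 4.1265.
x̄₁ − x̄₂ = 55.6 − 59.1 = -3.5000.
CI: -3.5000 ± 4.1265 = (-7.6265, 0.6265).
The interval (-7.6265, 0.6265) contains 0, so the difference is not significant.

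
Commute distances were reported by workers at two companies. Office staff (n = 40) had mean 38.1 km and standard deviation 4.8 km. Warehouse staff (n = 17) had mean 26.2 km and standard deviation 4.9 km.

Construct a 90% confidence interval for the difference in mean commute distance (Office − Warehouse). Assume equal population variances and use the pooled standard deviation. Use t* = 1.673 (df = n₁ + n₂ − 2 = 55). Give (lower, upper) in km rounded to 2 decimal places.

Pooled variance s_p² = [39·4.8² + 16·4.9²] / (40+17−2) = 23.3222, so s_p = 4.8293.
SE_diff = s_p·√(1/n₁ + 1/n₂) = 4.8293·√(1/40 + 1/17) = 1.3982.
t* = 1.673; margin = 1.673 × 1.3982 = 2.3392.
Difference = 38.1 − 26.2 = 11.9000.
11.9000 ± 2.3392 → (9.56, 14.24).

(9.56, 14.24)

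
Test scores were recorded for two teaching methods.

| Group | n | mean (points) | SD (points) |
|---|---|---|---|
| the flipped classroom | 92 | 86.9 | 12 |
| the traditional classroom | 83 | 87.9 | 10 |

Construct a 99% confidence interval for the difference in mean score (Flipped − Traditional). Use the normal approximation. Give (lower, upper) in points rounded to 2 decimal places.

SE₁ = s₁/√n₁ = 12/√92 = 1.2511; SE₂ = 10/√83 = 1.0976.
Independent samples, unequal variances: SE_diff = √(SE₁² + SE₂²) = √(1.56525121 + 1.20472576) = 1.6643.
z* = 2.576, so margin of error = 2.576 × 1.6643 = 4.2872.
Difference in means = 86.9 − 87.9 = -1.0000.
-1.0000 ± 4.2872 → (-5.29, 3.29).

(-5.29, 3.29)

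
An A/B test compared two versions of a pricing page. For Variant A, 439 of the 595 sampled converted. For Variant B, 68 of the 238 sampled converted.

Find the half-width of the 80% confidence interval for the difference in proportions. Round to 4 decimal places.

p̂₁ = 439/595 = 0.7378 and p̂₂ = 68/238 = 0.2857.
SE₁ = √(p̂₁(1−p̂₁)/n₁) = √(0.7378·0.2622/595) = 0.01803; SE₂ = √(0.2857·0.7143/238) = 0.02928.
Independent samples: SE of the difference = √(SE₁² + SE₂²) = √(0.0003250809 + 0.0008573184) = 0.03439.
z* for 80% confidence is 1.282, so the margin of error is 1.282 × 0.03439 = 0.04409.

0.0441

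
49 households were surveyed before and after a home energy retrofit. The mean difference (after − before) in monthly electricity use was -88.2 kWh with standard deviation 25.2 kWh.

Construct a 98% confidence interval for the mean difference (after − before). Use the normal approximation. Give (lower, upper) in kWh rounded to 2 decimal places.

This is a matched-pairs design, so SE = s_d/√n = 25.2/√49 = 3.6000.
Margin = 2.326 × 3.6000 = 8.3736; the interval is -88.2 ± 8.3736 = (-96.57, -79.83).

(-96.57, -79.83)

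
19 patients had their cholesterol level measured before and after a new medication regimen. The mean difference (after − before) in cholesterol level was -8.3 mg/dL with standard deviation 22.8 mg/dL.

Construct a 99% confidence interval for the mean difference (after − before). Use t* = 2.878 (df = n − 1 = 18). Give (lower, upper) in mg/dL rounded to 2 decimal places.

Paired design: SE = s_d/√n = 22.8/√19 = 5.2307.
t* = 2.878; margin of error = 2.878 × 5.2307 = 15.0540.
-8.3 ± 15.0540 → (-23.35, 6.75).

(-23.35, 6.75)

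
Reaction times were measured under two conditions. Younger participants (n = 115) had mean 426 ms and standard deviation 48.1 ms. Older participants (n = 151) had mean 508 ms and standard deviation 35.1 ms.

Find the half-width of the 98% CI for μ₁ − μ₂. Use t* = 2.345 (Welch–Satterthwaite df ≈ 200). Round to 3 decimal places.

12.470

Standard errors of each mean: 48.1/√115 = 4.4853 and 35.1/√151 = 2.8564.
SE(x̄₁ − x̄₂) = √(4.4853² + 2.8564²) = 5.3176 for independent samples with unequal variances.
With t* = 2.345, the margin is 2.345 × 5.3176 = 12.4698.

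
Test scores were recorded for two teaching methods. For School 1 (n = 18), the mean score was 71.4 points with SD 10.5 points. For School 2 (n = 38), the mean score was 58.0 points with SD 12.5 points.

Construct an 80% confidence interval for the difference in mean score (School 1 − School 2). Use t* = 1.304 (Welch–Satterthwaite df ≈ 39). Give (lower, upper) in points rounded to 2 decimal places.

SE₁ = s₁/√n₁ = 10.5/√18 = 2.4749; SE₂ = 12.5/√38 = 2.0278.
Independent samples, unequal variances: SE_diff = √(SE₁² + SE₂²) = √(6.12513001 + 4.11197284) = 3.1995.
t* = 1.304, so margin of error = 1.304 × 3.1995 = 4.1721.
Difference in means = 71.4 − 58.0 = 13.4000.
13.4000 ± 4.1721 → (9.23, 17.57).

(9.23, 17.57)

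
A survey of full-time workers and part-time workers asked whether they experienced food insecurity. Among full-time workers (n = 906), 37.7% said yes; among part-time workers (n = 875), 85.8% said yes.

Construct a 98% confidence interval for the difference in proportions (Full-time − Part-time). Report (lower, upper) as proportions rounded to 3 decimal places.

(-0.527, -0.435)

The two standard errors are √(0.3770×0.6230/906) = 0.01610 and √(0.8580×0.1420/875) = 0.01180.
Because the samples are independent, SE_diff = √(0.01610² + 0.01180²) = 0.01996.
Using z* = 2.326 for 98%, ME = 2.326 × 0.01996 = 0.04643.
p̂₁ − p̂₂ = -0.4810; interval -0.4810 ± 0.04643 gives (-0.527, -0.435).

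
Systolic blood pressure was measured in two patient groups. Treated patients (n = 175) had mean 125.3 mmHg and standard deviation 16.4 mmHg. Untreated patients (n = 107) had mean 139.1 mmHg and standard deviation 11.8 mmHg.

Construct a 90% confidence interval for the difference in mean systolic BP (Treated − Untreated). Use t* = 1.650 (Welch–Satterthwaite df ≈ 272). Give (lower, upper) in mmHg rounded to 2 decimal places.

(-16.58, -11.02)

Per-group SEs: s₁/√n₁ = 16.4/√175 = 1.2397, s₂/√n₂ = 11.8/√107 = 1.1407.
Unpooled SE of the difference: √(1.53685609 + 1.30119649) = 1.6847.
Margin of error = t* · SE = 1.650 × 1.6847 = 2.7798.
x̄₁ − x̄₂ = 125.3 − 139.1 = -13.8000.
CI: -13.8000 ± 2.7798 = (-16.58, -11.02).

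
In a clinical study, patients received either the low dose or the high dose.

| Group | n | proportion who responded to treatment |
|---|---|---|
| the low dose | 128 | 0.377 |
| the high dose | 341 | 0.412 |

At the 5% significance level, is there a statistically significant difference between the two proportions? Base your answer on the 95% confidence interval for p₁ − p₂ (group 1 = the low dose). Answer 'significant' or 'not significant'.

not significant

SE₁ = √(p̂₁(1−p̂₁)/n₁) = √(0.3770·0.6230/128) = 0.04284; SE₂ = √(0.4120·0.5880/341) = 0.02665.
Independent samples: SE of the difference = √(SE₁² + SE₂²) = √(0.0018352656 + 0.0007102225) = 0.05045.
z* for 95% confidence is 1.960, so the margin of error is 1.960 × 0.05045 = 0.09888.
Point estimate p̂₁ − p̂₂ = 0.3770 − 0.4120 = -0.0350.
-0.0350 ± 0.09888 → (-0.13388, 0.06388).
The interval (-0.13388, 0.06388) contains 0, so the difference is not significant.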